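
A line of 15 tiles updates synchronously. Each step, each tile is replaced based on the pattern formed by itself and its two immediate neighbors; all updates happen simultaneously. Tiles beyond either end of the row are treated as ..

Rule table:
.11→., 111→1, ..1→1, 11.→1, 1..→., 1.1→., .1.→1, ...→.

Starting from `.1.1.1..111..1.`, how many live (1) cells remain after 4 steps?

11.1.1.1.11.11.
.1.1.1.1..1..1.
11.1.1.1.11.11.  (repeats step 1; period 2)
step 4: .1.1.1.1..1..1.
count of 1: 6

6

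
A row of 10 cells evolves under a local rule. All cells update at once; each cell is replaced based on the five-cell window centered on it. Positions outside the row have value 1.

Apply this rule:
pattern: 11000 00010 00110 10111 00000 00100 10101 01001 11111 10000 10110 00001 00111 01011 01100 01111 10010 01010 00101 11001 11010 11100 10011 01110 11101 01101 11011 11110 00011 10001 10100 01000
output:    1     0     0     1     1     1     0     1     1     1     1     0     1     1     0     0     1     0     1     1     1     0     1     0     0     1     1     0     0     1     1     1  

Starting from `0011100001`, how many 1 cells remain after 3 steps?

1110011001
1001100111
0110011101
count of 1: 6

6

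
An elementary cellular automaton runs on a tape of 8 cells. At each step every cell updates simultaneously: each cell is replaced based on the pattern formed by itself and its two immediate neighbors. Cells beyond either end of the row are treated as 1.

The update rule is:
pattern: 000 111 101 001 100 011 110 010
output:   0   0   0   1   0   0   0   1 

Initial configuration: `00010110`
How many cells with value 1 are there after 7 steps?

2

00110000
01000001
01000010
01000110
01001000
01011001
01000010
count of 1: 2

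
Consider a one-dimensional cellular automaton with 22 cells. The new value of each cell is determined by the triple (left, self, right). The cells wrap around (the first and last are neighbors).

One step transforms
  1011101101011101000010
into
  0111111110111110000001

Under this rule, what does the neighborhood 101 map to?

At position 1 the neighborhood is 101; the next row has 1 there.

1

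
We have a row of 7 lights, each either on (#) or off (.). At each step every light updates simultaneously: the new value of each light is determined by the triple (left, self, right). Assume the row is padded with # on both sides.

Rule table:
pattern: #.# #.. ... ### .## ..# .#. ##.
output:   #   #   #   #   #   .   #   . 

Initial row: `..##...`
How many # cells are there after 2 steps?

5

step 1: #.#.##.
step 2: .####.#
count of #: 5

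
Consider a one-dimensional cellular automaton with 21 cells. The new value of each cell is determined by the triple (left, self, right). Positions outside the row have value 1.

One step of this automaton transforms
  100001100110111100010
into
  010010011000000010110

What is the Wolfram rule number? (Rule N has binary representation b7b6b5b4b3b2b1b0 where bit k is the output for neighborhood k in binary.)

position 13: 111 → 0  (bit 7 = 0)
position 0: 110 → 0  (bit 6 = 0)
position 11: 101 → 0  (bit 5 = 0)
position 1: 100 → 1  (bit 4 = 1)
position 5: 011 → 0  (bit 3 = 0)
position 19: 010 → 1  (bit 2 = 1)
position 4: 001 → 1  (bit 1 = 1)
position 2: 000 → 0  (bit 0 = 0)
bits b7..b0 = 00010110 = 22

22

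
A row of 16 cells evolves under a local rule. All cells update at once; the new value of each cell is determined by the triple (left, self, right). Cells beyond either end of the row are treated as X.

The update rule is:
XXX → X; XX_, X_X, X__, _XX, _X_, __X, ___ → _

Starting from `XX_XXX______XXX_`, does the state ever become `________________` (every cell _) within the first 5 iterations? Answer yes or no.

X___X________X__
________________
all cells are _ at iteration 2

yes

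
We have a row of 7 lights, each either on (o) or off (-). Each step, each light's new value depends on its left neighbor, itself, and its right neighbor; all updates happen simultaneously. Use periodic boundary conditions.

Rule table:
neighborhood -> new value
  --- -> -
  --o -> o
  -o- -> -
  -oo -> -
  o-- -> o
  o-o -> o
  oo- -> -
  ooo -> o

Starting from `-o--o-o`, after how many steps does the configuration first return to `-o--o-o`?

o-oo-o-
-o--o-o

2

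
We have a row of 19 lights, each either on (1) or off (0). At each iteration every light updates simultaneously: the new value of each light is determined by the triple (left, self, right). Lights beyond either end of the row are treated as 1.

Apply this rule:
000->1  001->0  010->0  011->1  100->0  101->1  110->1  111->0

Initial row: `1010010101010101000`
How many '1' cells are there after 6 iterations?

7

1100001010101010010
0101100101010100001
1011100010101001101
1110101001010001111
0011010000100101000
0011100110000010010
count of 1: 7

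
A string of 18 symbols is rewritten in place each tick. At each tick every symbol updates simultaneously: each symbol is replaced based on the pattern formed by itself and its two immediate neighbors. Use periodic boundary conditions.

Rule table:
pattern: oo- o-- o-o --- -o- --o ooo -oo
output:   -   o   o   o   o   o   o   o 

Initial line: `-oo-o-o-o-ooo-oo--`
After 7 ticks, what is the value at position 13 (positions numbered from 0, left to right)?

tick 1: oo-ooooooooo-oo-oo
tick 2: o-ooooooooo-oo-ooo
tick 3: -ooooooooo-oo-oooo
tick 4: ooooooooo-oo-oooo-
tick 5: oooooooo-oo-oooo-o
tick 6: ooooooo-oo-oooo-oo
tick 7: oooooo-oo-oooo-ooo
position 13 holds o

o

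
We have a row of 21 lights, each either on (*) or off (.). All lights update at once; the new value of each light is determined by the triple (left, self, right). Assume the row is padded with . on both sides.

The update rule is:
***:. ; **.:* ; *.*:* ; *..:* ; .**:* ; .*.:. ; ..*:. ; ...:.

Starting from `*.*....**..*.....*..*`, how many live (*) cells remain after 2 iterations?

7

iteration 1: .*.*...***..*.....*..
iteration 2: ..*.*..*.**..*.....*.
count of *: 7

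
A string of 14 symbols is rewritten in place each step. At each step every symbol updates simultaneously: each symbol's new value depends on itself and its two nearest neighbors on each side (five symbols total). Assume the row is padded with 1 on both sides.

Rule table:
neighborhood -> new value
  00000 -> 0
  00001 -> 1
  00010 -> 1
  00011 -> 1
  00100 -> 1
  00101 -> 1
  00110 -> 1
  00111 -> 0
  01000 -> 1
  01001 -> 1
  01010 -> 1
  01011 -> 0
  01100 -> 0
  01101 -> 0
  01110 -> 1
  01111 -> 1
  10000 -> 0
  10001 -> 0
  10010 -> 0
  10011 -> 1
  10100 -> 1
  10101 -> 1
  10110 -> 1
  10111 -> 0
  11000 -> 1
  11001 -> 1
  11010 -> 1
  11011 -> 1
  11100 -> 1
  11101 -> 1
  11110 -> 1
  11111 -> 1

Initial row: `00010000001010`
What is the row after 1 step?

10111000111110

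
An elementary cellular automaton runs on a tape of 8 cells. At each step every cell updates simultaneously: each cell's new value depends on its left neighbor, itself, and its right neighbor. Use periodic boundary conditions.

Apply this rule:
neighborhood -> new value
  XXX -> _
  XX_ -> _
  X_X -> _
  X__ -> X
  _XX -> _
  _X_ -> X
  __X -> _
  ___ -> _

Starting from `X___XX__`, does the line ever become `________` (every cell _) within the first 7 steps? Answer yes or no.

no

step 1: XX____X_
step 2: __X___X_
step 3: __XX__XX
step 4: X___X___
step 5: XX__XX__
step 6: __X___X_  (repeats step 2; period 4)
step 7: __XX__XX
step 7 is __XX__XX, still not uniform _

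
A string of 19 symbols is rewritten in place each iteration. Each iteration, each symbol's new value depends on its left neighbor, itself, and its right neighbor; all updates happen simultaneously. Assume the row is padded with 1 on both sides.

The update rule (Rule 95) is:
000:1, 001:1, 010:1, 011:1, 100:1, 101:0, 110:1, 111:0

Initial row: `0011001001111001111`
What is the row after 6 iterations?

1111111111001111000
0000000001111001111
1111111111001111000  (repeats iteration 1; period 2)
iteration 6: 0000000001111001111

0000000001111001111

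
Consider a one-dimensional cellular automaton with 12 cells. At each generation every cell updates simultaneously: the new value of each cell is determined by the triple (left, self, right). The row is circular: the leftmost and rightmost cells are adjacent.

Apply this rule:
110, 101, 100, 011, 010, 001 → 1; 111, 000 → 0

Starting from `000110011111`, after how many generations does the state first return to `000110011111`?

36

101111110001
111000011011
001100111110
011111100011
110000110111
011001111100
111111000110
100001101111
110011111000
111110001101
000011011111
100111110001
111100011011
000110111110
001111100011
111000110111
001101111100
011111000110
110001101111
011011111000
111110001100
100011011111
110111110000
111100011001
000110111111
101111100001
111000110011
001101111110
011111000011
110001100111
011011111100
111110000110
100011001111
110111111000
111100001101
000110011111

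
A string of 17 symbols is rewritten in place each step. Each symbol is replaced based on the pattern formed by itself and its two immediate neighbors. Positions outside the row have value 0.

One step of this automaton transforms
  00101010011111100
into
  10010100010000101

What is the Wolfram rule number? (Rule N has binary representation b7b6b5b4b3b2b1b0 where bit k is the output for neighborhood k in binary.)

position 10: 111 → 0  (bit 7 = 0)
position 14: 110 → 1  (bit 6 = 1)
position 3: 101 → 1  (bit 5 = 1)
position 7: 100 → 0  (bit 4 = 0)
position 9: 011 → 1  (bit 3 = 1)
position 2: 010 → 0  (bit 2 = 0)
position 1: 001 → 0  (bit 1 = 0)
position 0: 000 → 1  (bit 0 = 1)
bits b7..b0 = 01101001 = 105

105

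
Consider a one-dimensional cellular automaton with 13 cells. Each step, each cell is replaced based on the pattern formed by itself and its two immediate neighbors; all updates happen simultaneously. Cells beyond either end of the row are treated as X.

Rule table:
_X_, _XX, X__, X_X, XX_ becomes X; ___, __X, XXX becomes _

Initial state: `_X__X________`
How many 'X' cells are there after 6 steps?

9

XXX_XX_______
__XXXXX______
X_X___XX_____
XXXX__XXX____
___XX_X_XX___
X__XXXXXXXX__
count of X: 9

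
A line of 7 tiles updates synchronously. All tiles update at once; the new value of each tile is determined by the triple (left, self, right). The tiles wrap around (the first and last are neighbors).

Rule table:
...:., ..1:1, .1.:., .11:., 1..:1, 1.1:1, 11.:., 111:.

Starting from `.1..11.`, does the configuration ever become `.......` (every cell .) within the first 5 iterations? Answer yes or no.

no

1.11..1
.1..11.  (repeats iteration 0; period 2)
iteration 5: 1.11..1
iteration 5 is 1.11..1, still not uniform .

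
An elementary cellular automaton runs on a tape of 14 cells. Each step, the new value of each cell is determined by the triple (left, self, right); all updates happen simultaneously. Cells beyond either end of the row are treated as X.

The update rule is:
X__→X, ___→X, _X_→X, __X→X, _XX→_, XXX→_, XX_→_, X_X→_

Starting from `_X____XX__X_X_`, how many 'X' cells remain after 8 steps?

2

step 1: _XXXXX__XXX_X_
step 2: ______XX____X_
step 3: XXXXXX__XXXXX_
step 4: ______XX______
step 5: XXXXXX__XXXXXX
step 6: ______XX______  (repeats step 4; period 2)
step 8: ______XX______
count of X: 2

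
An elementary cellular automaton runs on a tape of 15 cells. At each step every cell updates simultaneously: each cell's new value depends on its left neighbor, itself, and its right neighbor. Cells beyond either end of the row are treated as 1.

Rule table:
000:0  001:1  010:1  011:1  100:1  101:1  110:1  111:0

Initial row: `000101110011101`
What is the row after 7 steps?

001111011110111

101111011110111
111001110011100
001111011110111
111001110011100  (repeats step 2; period 2)
step 7: 001111011110111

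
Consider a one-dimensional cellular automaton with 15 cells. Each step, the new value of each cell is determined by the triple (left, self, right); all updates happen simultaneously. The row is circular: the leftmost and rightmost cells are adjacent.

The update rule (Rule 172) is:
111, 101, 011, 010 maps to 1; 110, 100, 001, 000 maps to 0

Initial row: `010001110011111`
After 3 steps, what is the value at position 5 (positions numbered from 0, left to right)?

step 1: 110001100011110
step 2: 100001000011101
step 3: 000001000011011
position 5 holds 1

1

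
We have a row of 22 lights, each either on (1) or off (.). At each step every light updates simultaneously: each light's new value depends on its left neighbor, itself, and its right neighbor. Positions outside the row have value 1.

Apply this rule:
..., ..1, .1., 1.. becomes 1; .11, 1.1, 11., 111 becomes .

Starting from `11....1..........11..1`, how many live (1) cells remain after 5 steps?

18

step 1: ..111111111111111..11.
step 2: 11...............11...
step 3: ..111111111111111..111
step 4: 11...............11...  (repeats step 2; period 2)
step 5: ..111111111111111..111
count of 1: 18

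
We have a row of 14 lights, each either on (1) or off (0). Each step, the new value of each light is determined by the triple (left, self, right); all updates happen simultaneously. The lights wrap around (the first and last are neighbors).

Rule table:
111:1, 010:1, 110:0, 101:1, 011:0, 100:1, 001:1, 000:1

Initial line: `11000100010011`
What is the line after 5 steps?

10111011011101

10111111111101
01011111111010
11101111110111
11010111101011
10111011011101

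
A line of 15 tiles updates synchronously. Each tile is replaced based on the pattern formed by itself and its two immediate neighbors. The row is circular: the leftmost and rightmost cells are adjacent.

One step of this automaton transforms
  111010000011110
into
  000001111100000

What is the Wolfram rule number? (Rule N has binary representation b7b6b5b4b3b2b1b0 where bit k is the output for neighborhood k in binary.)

19

position 1: 111 → 0  (bit 7 = 0)
position 2: 110 → 0  (bit 6 = 0)
position 3: 101 → 0  (bit 5 = 0)
position 5: 100 → 1  (bit 4 = 1)
position 0: 011 → 0  (bit 3 = 0)
position 4: 010 → 0  (bit 2 = 0)
position 9: 001 → 1  (bit 1 = 1)
position 6: 000 → 1  (bit 0 = 1)
bits b7..b0 = 00010011 = 19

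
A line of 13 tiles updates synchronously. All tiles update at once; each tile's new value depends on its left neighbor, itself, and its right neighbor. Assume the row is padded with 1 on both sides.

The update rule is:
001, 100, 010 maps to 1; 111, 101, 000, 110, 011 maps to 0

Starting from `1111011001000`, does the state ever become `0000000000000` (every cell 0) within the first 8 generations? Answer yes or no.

no

generation 1: 0000000111101
generation 2: 1000001000000
generation 3: 0100011100001
generation 4: 0110100010010
generation 5: 0000110111110
generation 6: 1001000000000
generation 7: 0111100000001
generation 8: 0000010000010
generation 8 is 0000010000010, still not uniform 0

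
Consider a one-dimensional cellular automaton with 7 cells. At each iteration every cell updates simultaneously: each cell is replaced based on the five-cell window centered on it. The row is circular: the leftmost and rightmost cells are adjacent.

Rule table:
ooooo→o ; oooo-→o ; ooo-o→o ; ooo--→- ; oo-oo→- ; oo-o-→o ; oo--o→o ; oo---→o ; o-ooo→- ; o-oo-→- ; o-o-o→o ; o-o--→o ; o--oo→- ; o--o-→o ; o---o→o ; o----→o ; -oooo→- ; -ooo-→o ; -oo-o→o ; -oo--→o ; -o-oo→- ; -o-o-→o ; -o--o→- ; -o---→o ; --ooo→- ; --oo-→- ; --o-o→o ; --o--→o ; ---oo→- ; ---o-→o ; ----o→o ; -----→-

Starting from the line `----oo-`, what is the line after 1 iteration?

o-o--oo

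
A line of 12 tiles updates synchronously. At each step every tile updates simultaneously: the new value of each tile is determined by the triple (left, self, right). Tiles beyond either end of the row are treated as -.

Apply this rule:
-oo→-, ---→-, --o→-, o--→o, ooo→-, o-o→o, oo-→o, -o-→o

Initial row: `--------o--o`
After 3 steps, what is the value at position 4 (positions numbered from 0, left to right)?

step 1: --------oo-o
step 2: ---------ooo
step 3: -----------o
position 4 holds -

-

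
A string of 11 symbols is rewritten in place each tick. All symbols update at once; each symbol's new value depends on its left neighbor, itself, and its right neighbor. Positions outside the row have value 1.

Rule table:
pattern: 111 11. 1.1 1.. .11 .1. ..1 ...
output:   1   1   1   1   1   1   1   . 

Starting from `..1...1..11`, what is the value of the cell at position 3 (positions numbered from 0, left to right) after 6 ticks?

1

tick 1: 1111.111111
tick 2: 11111111111
tick 3: 11111111111  (fixed point — unchanged through tick 6)
position 3 holds 1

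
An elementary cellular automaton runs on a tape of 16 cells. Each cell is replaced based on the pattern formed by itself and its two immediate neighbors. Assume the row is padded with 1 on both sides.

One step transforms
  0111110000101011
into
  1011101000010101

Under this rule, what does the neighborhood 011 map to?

At position 1 the neighborhood is 011; the next row has 0 there.

0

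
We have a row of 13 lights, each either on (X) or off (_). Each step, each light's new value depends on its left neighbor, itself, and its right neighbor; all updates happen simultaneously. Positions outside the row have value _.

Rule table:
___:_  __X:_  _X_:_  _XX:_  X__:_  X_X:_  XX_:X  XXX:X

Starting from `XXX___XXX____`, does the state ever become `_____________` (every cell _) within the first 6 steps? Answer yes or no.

step 1: _XX____XX____
step 2: __X_____X____
step 3: _____________
all cells are _ at step 3

yes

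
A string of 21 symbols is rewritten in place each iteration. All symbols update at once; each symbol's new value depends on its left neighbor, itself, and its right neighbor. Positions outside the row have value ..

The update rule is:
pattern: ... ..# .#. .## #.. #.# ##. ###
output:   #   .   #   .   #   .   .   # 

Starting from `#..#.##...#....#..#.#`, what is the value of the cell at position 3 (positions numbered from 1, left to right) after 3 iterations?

.

##.#...##.####.##.#.#
...###.....##.....#.#
##..#.####...####.#.#
position 3 holds .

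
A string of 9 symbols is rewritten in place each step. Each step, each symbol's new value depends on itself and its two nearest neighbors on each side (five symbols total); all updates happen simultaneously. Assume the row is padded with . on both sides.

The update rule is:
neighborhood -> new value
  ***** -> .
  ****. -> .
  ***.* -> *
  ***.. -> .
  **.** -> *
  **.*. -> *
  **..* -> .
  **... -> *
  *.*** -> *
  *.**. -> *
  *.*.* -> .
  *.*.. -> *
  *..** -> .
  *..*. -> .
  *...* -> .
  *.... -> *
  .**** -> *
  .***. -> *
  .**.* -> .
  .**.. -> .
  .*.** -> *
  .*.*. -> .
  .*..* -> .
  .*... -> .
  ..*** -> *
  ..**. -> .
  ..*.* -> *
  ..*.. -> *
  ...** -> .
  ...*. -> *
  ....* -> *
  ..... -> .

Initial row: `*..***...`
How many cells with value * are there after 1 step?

*..**.**.
count of *: 5

5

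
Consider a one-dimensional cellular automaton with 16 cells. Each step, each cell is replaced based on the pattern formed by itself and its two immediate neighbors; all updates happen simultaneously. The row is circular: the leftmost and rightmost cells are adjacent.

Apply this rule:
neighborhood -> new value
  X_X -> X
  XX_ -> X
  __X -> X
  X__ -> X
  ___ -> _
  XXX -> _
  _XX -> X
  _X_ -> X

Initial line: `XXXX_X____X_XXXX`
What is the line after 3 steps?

___XXXX__XXXX___
__XX__XXXX__XX__
_XXXXXX__XXXXXX_

_XXXXXX__XXXXXX_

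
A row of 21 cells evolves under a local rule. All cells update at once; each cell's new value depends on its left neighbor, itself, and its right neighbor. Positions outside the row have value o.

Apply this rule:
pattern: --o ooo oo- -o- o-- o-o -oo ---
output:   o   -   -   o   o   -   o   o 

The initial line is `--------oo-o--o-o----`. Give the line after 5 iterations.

ooooooooooo--oooooooo

iteration 1: ooooooooo--oooo-ooooo
iteration 2: ---------ooo----o----
iteration 3: oooooooooo--ooooooooo
iteration 4: ----------ooo--------
iteration 5: ooooooooooo--oooooooo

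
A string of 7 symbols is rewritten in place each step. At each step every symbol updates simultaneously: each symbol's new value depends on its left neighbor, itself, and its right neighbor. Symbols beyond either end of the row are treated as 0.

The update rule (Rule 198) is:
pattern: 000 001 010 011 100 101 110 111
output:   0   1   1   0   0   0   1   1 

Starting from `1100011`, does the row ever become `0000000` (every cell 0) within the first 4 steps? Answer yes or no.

0100101
1101101
0100101  (repeats step 1; period 2)
step 4: 1101101
step 4 is 1101101, still not uniform 0

no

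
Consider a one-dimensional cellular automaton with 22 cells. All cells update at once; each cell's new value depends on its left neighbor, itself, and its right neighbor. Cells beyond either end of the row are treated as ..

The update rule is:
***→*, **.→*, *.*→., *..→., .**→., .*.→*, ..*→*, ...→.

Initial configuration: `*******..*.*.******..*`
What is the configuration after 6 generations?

*.*.*.*..*.*.*.*.**..*

.******.**.*..*****.**
*.*****..*.*.*.****..*
*..****.**.*.*..***.**
*.*.***..*.*.*.*.**..*
*.*..**.**.*.*.*..*.**
*.*.*.*..*.*.*.*.**..*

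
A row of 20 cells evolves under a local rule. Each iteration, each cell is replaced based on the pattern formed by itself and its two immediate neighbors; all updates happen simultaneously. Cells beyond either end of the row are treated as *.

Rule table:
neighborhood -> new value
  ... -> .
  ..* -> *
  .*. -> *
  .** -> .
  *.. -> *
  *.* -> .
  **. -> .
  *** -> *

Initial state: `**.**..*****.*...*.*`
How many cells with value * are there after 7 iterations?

11

*....**.***..**.**..
.*..*....*.**.....**
.*****..**...*...*.*
..***.**..*.***.**..
**.*....***..*....**
*..**..*.*.****..*.*
.**..***.*..**.***..
count of *: 11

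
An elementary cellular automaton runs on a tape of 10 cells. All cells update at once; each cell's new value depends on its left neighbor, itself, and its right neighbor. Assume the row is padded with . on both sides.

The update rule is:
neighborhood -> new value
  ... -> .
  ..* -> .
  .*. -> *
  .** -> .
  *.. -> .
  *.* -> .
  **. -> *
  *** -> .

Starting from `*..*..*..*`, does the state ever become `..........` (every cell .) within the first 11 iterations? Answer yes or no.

iteration 1: *..*..*..*  (fixed point — unchanged through iteration 11)
iteration 11 is *..*..*..*, still not uniform .

no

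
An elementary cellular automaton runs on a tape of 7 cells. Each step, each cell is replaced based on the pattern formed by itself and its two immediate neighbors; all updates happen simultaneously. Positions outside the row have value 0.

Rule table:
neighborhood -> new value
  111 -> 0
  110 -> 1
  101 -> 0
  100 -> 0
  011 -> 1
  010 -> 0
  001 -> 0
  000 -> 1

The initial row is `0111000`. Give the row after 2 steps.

step 1: 0101011
step 2: 0000011

0000011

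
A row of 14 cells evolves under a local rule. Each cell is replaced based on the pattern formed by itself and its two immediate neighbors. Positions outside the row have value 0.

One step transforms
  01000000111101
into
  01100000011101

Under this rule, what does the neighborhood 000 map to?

At position 3 the neighborhood is 000; the next row has 0 there.

0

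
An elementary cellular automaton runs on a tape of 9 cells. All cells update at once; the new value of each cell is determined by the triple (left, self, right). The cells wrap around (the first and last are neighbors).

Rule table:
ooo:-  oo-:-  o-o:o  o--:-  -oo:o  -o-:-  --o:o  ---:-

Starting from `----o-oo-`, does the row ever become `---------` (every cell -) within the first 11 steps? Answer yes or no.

---o-oo--
--o-oo---
-o-oo----
o-oo-----
-oo-----o
oo-----o-
o-----o-o
-----o-oo
----o-oo-  (repeats step 0; period 9)
step 11: --o-oo---
step 11 is --o-oo---, still not uniform -

no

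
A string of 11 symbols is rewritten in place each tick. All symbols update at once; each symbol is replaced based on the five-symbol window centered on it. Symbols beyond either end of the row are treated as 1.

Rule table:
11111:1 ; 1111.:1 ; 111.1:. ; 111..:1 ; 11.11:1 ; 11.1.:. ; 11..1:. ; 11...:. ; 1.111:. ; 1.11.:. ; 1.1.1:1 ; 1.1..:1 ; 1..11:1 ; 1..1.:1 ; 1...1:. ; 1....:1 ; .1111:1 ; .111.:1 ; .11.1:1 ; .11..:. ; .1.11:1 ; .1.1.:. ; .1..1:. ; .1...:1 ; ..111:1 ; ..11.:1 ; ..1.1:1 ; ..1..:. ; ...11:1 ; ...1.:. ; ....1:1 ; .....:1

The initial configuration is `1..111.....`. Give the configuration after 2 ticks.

.1.11.1.111

tick 1: 1.1111.1111
tick 2: .1.11.1.111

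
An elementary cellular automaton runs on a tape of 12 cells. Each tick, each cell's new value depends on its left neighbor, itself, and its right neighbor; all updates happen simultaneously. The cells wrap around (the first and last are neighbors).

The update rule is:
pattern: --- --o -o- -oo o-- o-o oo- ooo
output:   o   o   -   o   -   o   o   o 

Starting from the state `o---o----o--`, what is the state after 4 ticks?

oooooooooo-o

tick 1: --oo--ooo--o
tick 2: -ooo-oooo-o-
tick 3: oooooooooo--
tick 4: oooooooooo-o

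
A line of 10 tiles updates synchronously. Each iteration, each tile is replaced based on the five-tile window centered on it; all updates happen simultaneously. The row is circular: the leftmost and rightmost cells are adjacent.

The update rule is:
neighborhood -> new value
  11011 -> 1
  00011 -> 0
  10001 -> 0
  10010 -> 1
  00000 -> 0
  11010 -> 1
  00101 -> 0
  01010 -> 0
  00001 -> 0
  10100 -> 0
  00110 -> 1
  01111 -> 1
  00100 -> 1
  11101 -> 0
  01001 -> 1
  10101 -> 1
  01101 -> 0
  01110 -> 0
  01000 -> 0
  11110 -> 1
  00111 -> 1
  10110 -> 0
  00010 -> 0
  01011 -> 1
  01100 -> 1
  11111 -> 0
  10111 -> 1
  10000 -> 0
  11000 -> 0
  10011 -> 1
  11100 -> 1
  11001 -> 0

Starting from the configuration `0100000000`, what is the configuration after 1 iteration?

0100000000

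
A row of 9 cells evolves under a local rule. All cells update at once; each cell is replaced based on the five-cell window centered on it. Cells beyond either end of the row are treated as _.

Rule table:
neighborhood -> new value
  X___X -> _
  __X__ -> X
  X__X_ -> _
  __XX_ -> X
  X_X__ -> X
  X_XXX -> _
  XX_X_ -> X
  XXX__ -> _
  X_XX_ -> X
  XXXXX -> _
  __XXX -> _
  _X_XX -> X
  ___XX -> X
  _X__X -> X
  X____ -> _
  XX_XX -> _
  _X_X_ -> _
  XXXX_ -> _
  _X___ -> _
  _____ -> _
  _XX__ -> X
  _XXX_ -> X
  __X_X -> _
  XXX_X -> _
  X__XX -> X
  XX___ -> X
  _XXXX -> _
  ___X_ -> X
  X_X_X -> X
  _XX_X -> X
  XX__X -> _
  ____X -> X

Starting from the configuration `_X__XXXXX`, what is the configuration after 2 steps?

XXXX_____
____X____

____X____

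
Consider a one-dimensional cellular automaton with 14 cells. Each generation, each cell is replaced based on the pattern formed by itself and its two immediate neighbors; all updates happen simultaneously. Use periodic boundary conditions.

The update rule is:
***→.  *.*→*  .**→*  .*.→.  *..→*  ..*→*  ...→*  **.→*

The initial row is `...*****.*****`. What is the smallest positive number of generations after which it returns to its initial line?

2

****...***...*
...*****.*****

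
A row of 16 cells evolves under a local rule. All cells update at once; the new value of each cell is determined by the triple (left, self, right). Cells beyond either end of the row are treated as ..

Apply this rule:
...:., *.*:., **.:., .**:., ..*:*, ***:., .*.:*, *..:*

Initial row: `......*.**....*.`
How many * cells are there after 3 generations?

6

generation 1: .....**...*..***
generation 2: ....*..*.****...
generation 3: ...*****.....*..
count of *: 6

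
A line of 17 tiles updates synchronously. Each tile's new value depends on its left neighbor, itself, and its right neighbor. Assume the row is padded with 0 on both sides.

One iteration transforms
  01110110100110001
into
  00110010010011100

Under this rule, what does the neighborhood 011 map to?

At position 1 the neighborhood is 011; the next row has 0 there.

0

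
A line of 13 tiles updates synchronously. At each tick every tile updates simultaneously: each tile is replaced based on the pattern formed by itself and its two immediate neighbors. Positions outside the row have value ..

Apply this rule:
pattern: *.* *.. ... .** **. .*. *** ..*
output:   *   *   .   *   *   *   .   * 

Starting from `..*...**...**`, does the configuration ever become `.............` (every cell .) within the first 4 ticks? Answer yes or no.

.***.****.***
**.***..***.*
****.****.***
*..***..***.*
tick 4 is *..***..***.*, still not uniform .

no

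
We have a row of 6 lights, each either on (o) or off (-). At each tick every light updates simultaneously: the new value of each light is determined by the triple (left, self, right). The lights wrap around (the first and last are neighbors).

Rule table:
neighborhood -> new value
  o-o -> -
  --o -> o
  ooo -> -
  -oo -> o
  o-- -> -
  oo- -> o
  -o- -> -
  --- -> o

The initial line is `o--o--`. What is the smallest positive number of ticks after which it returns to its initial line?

tick 1: --o--o
tick 2: -o--o-
tick 3: o--o--

3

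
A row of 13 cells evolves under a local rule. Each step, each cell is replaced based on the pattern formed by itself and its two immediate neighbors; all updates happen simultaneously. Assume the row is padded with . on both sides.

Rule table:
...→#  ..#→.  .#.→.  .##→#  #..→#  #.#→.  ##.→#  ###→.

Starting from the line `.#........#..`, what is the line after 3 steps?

step 1: ..#######..##
step 2: #.#.....##.##
step 3: ...####.##.##

...####.##.##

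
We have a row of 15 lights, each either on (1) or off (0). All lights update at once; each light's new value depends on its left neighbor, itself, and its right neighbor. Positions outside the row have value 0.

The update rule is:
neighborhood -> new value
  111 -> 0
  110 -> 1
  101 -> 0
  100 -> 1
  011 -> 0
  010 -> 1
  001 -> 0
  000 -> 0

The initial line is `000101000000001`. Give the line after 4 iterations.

iteration 1: 000101100000001
iteration 2: 000100110000001
iteration 3: 000110011000001
iteration 4: 000011001100001

000011001100001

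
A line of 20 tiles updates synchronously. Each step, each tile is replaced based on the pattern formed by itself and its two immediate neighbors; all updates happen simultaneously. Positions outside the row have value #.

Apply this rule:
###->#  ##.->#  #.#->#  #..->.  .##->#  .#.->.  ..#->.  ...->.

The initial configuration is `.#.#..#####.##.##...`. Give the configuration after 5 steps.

step 1: #.#...###########...
step 2: ##....###########...
step 3: ##....###########...  (fixed point — unchanged through step 5)

##....###########...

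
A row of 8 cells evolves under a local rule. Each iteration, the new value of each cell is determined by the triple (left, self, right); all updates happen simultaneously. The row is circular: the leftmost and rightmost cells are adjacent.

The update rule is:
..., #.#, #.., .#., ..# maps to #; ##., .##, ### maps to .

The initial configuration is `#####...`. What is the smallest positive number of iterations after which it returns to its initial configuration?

2

iteration 1: .....###
iteration 2: #####...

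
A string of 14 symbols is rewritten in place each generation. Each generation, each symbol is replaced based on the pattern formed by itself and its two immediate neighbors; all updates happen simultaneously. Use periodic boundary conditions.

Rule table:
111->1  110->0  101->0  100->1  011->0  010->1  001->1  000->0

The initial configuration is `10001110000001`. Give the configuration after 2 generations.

01010101000010
11010101100111

11010101100111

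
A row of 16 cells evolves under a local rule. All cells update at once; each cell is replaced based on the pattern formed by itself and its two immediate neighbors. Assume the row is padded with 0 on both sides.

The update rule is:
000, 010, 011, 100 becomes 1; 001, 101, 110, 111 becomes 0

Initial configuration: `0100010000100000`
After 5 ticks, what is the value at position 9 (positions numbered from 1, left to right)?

0111011110111111
0100010000100000  (repeats tick 0; period 2)
tick 5: 0111011110111111
position 9 holds 1

1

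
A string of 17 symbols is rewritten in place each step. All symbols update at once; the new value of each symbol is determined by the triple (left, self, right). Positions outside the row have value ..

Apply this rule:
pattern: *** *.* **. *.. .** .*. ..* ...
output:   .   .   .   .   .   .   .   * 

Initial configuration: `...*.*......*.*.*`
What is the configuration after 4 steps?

...***......*****

**.....****......
...***......*****
**.....****......  (repeats step 1; period 2)
step 4: ...***......*****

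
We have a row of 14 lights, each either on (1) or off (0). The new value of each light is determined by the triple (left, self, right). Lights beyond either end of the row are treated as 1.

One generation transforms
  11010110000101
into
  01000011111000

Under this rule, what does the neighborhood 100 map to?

1

At position 7 the neighborhood is 100; the next row has 1 there.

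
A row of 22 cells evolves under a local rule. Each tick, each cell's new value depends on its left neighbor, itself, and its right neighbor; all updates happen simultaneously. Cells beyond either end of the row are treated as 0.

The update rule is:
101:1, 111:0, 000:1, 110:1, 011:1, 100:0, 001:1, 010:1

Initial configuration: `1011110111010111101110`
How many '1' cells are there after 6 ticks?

12

tick 1: 1110011101111100111010
tick 2: 1010110111000101101110
tick 3: 1111111101011111111010
tick 4: 1000000111110000001110
tick 5: 1011111100010111111010
tick 6: 1110000101111100001110
count of 1: 12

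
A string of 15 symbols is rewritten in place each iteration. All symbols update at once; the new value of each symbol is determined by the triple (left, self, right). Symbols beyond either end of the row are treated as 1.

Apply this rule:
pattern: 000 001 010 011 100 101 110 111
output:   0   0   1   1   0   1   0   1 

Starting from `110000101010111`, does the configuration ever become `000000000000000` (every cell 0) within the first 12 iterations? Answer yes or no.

no

iteration 1: 100000111111111
iteration 2: 000000111111111
iteration 3: 000000111111111  (fixed point — unchanged through iteration 12)
iteration 12 is 000000111111111, still not uniform 0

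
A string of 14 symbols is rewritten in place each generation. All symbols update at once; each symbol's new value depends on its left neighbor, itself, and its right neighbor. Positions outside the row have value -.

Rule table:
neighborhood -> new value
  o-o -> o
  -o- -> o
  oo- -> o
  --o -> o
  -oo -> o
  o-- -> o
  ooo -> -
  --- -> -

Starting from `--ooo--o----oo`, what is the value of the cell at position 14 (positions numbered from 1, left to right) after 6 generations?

-oo-ooooo--ooo
ooooo---oooo-o
o---oo-oo--ooo
oo-ooooooooo-o
oooo-------ooo
o--oo-----oo-o
position 14 holds o

o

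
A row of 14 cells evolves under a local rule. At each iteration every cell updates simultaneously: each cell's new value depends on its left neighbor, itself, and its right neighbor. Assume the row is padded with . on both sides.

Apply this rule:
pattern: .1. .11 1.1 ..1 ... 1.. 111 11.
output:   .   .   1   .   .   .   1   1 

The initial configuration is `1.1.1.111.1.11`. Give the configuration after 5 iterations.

.1.1.1.111.1.1
..1.1.1.111.1.
...1.1.1.111..
....1.1.1.11..
.....1.1.1.1..

.....1.1.1.1..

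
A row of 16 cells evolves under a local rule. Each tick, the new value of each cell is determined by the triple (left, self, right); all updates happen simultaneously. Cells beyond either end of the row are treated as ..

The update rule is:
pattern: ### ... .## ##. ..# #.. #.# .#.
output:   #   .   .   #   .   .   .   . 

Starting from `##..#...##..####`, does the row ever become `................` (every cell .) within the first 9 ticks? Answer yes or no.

yes

tick 1: .#.......#...###
tick 2: ..............##
tick 3: ...............#
tick 4: ................
all cells are . at tick 4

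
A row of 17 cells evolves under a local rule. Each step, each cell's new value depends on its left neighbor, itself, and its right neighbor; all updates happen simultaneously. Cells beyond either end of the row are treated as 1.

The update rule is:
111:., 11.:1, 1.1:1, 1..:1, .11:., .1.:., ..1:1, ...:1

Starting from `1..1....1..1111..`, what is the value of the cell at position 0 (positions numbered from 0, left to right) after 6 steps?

111.1111.11...111
..11...11.1111...
11.1111.11...1111
.11...11.1111....
1.1111.11...11111
11...11.1111.....
position 0 holds 1

1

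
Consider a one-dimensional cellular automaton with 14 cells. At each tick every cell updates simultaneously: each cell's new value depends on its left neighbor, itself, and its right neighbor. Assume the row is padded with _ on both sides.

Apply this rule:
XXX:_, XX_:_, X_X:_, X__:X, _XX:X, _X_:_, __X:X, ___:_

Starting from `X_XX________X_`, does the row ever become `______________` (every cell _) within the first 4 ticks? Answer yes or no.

no

__X_X______X_X
_X___X____X___
X_X_X_X__X_X__
_______XX___X_
tick 4 is _______XX___X_, still not uniform _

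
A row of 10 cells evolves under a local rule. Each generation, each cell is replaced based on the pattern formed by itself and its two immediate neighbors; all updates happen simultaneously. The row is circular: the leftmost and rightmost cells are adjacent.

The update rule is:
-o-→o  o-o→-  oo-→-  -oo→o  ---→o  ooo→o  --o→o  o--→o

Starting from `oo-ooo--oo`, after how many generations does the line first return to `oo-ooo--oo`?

10

generation 1: o--oo-oooo
generation 2: -ooo--oooo
generation 3: -oo-ooooo-
generation 4: oo--oooo-o
generation 5: o-ooooo--o
generation 6: --oooo-ooo
generation 7: ooooo--oo-
generation 8: oooo-ooo--
generation 9: ooo--oo-oo
generation 10: oo-ooo--oo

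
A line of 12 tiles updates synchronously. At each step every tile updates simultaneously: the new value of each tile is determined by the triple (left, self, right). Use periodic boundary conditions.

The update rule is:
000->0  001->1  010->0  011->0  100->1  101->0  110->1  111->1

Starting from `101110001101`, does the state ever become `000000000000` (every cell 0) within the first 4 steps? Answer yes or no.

no

100111010100
011011000011
001001100101
110110111000
step 4 is 110110111000, still not uniform 0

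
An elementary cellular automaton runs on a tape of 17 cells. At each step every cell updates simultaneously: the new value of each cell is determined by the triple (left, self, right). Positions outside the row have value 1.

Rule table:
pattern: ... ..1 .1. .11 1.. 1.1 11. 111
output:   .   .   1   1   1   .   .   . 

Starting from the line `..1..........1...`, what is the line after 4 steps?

step 1: 1.11.........11..
step 2: ..1.1........1.1.
step 3: 1.1.11.......1.1.
step 4: ..1.1.1......1.1.

..1.1.1......1.1.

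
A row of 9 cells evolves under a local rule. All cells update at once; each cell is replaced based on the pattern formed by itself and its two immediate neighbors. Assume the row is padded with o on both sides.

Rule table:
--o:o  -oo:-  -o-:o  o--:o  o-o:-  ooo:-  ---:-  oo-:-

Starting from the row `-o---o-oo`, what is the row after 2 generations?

-oo-oo---
------o-o

------o-o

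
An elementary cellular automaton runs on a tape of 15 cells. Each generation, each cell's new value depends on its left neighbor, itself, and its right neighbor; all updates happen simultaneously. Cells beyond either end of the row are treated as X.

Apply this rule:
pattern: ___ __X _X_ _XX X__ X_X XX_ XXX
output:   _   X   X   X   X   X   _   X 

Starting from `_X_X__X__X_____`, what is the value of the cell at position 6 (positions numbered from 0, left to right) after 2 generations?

X

generation 1: XXXXXXXXXXX___X
generation 2: XXXXXXXXXX_X_XX
position 6 holds X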